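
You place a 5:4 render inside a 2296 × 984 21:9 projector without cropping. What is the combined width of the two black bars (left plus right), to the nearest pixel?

1066 px

5:4 (1.250) < 21:9 (2.333), so the render fills the height.
Content width = 984 × 5/4 ≈ 1230.00 px.
Black = 2296 − 1230.00 = 1066.00 px.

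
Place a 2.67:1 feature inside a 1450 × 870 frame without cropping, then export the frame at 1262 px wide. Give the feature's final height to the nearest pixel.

473 px

Fitted into 1450×870, the feature spans the width; its height is 1450 / 2.670 ≈ 543.07 px.
Resizing to 1262 px wide multiplies everything by 0.8703: 543.07 → 472.66 px.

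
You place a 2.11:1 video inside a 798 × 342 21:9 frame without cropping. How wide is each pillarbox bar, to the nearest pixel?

2.11:1 (2.110) < 21:9 (2.333), so the video fills the height.
That makes the image 721.62 px wide (342 × 2.110).
Black = 798 − 721.62 = 76.38 px, or 38.19 per bar.

38 px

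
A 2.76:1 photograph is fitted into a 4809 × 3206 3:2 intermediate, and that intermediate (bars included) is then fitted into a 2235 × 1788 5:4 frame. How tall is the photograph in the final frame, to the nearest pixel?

810 px

Inside the 4809×3206 canvas the photograph is width-limited at 4809.00 × 1742.39.
The 3:2 canvas is width-limited in 2235×1788, giving 2235.00 × 1490.00; scale factor 0.4648.
The photograph scales with it: height 1742.39 × 0.4648 ≈ 809.78.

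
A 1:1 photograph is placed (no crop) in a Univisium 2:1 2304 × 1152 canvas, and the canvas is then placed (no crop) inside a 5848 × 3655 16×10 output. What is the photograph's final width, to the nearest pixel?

Inside the 2304×1152 canvas the photograph is height-limited at 1152.00 × 1152.00.
Second fit — the Univisium 2:1 canvas into 5848×3655 spans the width: 5848.00 × 2924.00 (×2.5382 from 2304×1152).
The photograph scales with it: width 1152.00 × 2.5382 ≈ 2924.00.

2924 px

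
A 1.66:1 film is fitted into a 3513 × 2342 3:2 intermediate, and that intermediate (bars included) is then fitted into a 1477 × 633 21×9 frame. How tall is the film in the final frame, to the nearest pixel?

572 px

First fit — 1.66:1 into 3513×2342 spans the width: 3513.00 × 2116.27.
The 3:2 canvas is height-limited in 1477×633, giving 949.50 × 633.00; scale factor 0.2703.
Applying the same ×0.2703: 2116.27 → 571.99.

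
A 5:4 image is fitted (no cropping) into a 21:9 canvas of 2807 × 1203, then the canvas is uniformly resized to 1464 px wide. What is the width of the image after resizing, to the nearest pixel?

784 px

At 2807×1203 the image is height-limited, so width = 1203 × 5/4 ≈ 1503.75 px.
Scaling 2807 → 1464 is ×0.5216, so the width becomes 1503.75 × 0.5216 ≈ 784.29 px.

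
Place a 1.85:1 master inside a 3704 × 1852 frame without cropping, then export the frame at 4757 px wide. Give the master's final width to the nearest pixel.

Fitted into 3704×1852, the master spans the height; its width is 1852 × 1.850 ≈ 3426.20 px.
Scaling 3704 → 4757 is ×1.2843, so the width becomes 3426.20 × 1.2843 ≈ 4400.23 px.

4400 px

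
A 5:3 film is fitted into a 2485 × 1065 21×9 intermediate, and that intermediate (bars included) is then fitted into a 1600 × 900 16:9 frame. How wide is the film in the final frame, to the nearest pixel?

Inside the 2485×1065 canvas the film is height-limited at 1775.00 × 1065.00.
Second fit — the 21×9 canvas into 1600×900 spans the width: 1600.00 × 685.71 (×0.6439 from 2485×1065).
The film scales with it: width 1775.00 × 0.6439 ≈ 1142.86.

1143 px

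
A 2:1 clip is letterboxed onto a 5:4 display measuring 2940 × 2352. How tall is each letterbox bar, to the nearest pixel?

441 px

2:1 (2.000) > 5:4 (1.250), so the clip fills the width.
Content height = 2940 × 1/2 ≈ 1470.00 px.
2352 − 1470.00 = 882.00 px of bars (441.00 each).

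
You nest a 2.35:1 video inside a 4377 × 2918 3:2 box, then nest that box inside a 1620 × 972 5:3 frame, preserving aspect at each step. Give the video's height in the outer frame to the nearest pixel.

2.35:1 in 4377×2918: fills the width, so the video is 4377.00 × 1862.55.
Second fit — the 3:2 canvas into 1620×972 spans the height: 1458.00 × 972.00 (×0.3331 from 4377×2918).
The video scales with it: height 1862.55 × 0.3331 ≈ 620.43.

620 px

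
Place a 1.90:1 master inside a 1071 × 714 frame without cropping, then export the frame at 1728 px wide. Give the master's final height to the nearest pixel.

909 px

Fitted into 1071×714, the master spans the width; its height is 1071 / 1.900 ≈ 563.68 px.
Scaling 1071 → 1728 is ×1.6134, so the height becomes 563.68 × 1.6134 ≈ 909.47 px.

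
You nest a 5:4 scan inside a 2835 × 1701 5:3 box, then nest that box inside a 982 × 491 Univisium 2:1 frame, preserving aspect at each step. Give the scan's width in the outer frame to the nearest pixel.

614 px

Inside the 2835×1701 canvas the scan is height-limited at 2126.25 × 1701.00.
The 5:3 canvas is height-limited in 982×491, giving 818.33 × 491.00; scale factor 0.2887.
Applying the same ×0.2887: 2126.25 → 613.75.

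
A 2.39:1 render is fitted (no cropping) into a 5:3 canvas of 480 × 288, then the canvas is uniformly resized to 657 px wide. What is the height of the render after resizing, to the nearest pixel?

275 px

In the 480×288 frame the render fills the width: height = 480 / 2.390 ≈ 200.84 px.
Scaling 480 → 657 is ×1.3687, so the height becomes 200.84 × 1.3687 ≈ 274.90 px.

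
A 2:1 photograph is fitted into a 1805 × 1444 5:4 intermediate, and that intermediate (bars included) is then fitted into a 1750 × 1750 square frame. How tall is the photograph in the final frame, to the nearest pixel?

2:1 in 1805×1444: fills the width, so the photograph is 1805.00 × 902.50.
Second fit — the 5:4 canvas into 1750×1750 spans the width: 1750.00 × 1400.00 (×0.9695 from 1805×1444).
Applying the same ×0.9695: 902.50 → 875.00.

875 px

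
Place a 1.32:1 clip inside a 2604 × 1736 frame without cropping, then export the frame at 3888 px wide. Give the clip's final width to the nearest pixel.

At 2604×1736 the clip is height-limited, so width = 1736 × 1.320 ≈ 2291.52 px.
The frame scales by 3888/2604 = 1.4931; 2291.52 × 1.4931 ≈ 3421.44 px.

3421 px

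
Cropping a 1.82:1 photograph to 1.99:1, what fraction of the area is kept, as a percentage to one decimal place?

1.99:1 is wider than 1.82:1, so the crop keeps the full width and trims the height.
(1.820)/(1.990) ≈ 0.915 of the area survives.

91.5%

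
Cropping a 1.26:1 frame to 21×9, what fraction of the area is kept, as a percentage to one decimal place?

54.0%

21×9 is wider than 1.26:1, so the crop keeps the full width and trims the height.
Area ratio = (1.260)/(2.333) = 54.00% retained.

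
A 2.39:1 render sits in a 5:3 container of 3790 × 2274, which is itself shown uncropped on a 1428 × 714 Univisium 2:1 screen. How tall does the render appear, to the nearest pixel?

Inside the 3790×2274 canvas the render is width-limited at 3790.00 × 1585.77.
Second fit — the 5:3 canvas into 1428×714 spans the height: 1190.00 × 714.00 (×0.3140 from 3790×2274).
Applying the same ×0.3140: 1585.77 → 497.91.

498 px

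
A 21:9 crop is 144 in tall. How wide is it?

144·21/9 = 336.

336 in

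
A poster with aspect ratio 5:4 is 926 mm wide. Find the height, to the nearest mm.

741 mm

At 5:4, 926 / 5 × 4 ≈ 740.80.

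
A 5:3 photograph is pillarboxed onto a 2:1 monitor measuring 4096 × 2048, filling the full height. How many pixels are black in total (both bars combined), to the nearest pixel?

1398101 pixels

Content width = 2048 × 5/3 ≈ 3413.3333 px.
Black = 4096 − 3413.3333 = 682.6667 px.
That's 682.6667 × 2048 ≈ 1398101 black pixels.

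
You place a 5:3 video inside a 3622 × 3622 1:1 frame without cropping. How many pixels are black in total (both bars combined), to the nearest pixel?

5:3 is wider than 1:1, so it spans the full width.
Content height = 3622 × 3/5 ≈ 2173.2000 px.
Leftover height: 3622 − 2173.2000 = 1448.8000 px.
Bar area = 1448.8000 × 3622 ≈ 5247554 px.

5247554 pixels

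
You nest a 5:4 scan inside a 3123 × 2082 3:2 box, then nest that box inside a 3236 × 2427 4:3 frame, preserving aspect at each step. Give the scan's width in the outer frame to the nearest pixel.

2697 px

Inside the 3123×2082 canvas the scan is height-limited at 2602.50 × 2082.00.
3:2 in 3236×2427: fills the width, so the intermediate becomes 3236.00 × 2157.33 — a scale of ×1.0362.
So the scan's width is 2602.50 × 1.0362 ≈ 2696.67.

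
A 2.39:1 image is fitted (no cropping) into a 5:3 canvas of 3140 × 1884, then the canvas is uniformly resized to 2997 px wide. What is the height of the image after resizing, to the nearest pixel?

1254 px

Fitted into 3140×1884, the image spans the width; its height is 3140 / 2.390 ≈ 1313.81 px.
Resizing to 2997 px wide multiplies everything by 0.9545: 1313.81 → 1253.97 px.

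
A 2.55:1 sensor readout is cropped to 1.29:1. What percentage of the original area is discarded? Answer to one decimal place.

49.4%

The height stays; only width is cut (since 1.29:1 is narrower than 2.55:1).
(1.290)/(2.550) ≈ 0.506 of the area survives, leaving 49.41% discarded.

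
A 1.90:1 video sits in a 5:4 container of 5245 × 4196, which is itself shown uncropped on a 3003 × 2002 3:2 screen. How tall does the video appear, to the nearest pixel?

1.90:1 in 5245×4196: fills the width, so the video is 5245.00 × 2760.53.
5:4 in 3003×2002: fills the height, so the intermediate becomes 2502.50 × 2002.00 — a scale of ×0.4771.
The video scales with it: height 2760.53 × 0.4771 ≈ 1317.11.

1317 px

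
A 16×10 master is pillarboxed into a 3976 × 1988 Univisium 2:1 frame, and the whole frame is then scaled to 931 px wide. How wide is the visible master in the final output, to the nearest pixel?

745 px

In the 3976×1988 frame the master fills the height: width = 1988 × 16/10 ≈ 3180.80 px.
Resizing to 931 px wide multiplies everything by 0.2342: 3180.80 → 744.80 px.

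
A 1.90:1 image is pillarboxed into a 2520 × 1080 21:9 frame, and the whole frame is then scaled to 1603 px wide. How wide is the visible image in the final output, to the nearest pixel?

1305 px

At 2520×1080 the image is height-limited, so width = 1080 × 1.900 ≈ 2052.00 px.
Scaling 2520 → 1603 is ×0.6361, so the width becomes 2052.00 × 0.6361 ≈ 1305.30 px.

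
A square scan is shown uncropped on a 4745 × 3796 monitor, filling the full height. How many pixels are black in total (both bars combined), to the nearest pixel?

The scan is 3796 × 1/1 ≈ 3796.0000 px wide.
4745 − 3796.0000 = 949.0000 px of bars.
That's 949.0000 × 3796 ≈ 3602404 black pixels.

3602404 pixels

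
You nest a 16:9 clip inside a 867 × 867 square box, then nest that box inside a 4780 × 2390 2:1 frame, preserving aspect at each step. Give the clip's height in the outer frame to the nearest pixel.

16:9 in 867×867: fills the width, so the clip is 867.00 × 487.69.
The square canvas is height-limited in 4780×2390, giving 2390.00 × 2390.00; scale factor 2.7566.
Applying the same ×2.7566: 487.69 → 1344.38.

1344 px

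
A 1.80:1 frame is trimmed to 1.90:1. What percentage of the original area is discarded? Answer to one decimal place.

The width stays; only height is cut (since 1.90:1 is wider than 1.80:1).
Fraction kept = (1.800)/(1.900) ≈ 94.74%, so 5.26% is lost.

5.3%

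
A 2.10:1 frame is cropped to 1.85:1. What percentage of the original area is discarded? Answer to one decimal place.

11.9%

1.85:1 is narrower than 2.10:1, so the crop keeps the full height and trims the width.
Area ratio = (1.850)/(2.100) = 88.10%; the remaining 11.90% is cropped out.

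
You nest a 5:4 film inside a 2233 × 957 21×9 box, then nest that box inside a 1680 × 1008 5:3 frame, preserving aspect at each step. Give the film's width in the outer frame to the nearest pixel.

900 px

5:4 in 2233×957: fills the height, so the film is 1196.25 × 957.00.
Second fit — the 21×9 canvas into 1680×1008 spans the width: 1680.00 × 720.00 (×0.7524 from 2233×957).
Applying the same ×0.7524: 1196.25 → 900.00.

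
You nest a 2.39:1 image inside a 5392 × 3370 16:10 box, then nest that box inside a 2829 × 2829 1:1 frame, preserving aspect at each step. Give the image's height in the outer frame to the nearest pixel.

2.39:1 in 5392×3370: fills the width, so the image is 5392.00 × 2256.07.
The 16:10 canvas is width-limited in 2829×2829, giving 2829.00 × 1768.12; scale factor 0.5247.
Applying the same ×0.5247: 2256.07 → 1183.68.

1184 px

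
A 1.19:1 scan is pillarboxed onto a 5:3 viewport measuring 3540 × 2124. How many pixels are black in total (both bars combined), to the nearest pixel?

2150423 pixels

1.19:1 (1.190) < 5:3 (1.667), so the scan fills the height.
That makes the image 2527.5600 px wide (2124 × 1.190).
Leftover width: 3540 − 2527.5600 = 1012.4400 px.
That's 1012.4400 × 2124 ≈ 2150423 black pixels.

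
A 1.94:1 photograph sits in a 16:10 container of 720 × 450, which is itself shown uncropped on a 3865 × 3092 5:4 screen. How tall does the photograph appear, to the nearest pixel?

First fit — 1.94:1 into 720×450 spans the width: 720.00 × 371.13.
Second fit — the 16:10 canvas into 3865×3092 spans the width: 3865.00 × 2415.62 (×5.3681 from 720×450).
So the photograph's height is 371.13 × 5.3681 ≈ 1992.27.

1992 px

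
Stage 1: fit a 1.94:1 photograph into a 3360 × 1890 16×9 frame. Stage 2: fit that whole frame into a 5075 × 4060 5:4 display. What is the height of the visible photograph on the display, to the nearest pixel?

2616 px

First fit — 1.94:1 into 3360×1890 spans the width: 3360.00 × 1731.96.
The 16×9 canvas is width-limited in 5075×4060, giving 5075.00 × 2854.69; scale factor 1.5104.
So the photograph's height is 1731.96 × 1.5104 ≈ 2615.98.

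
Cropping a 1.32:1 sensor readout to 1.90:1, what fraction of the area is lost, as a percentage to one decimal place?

1.90:1 is wider than 1.32:1, so the crop keeps the full width and trims the height.
(1.320)/(1.900) ≈ 0.695 of the area survives, leaving 30.53% discarded.

30.5%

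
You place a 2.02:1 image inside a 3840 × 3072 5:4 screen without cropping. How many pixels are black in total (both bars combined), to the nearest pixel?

4496678 pixels

2.02:1 (2.020) > 5:4 (1.250), so the image fills the width.
The image is 3840 / 2.020 ≈ 1900.9901 px tall.
Leftover height: 3072 − 1900.9901 = 1171.0099 px.
That's 1171.0099 × 3840 ≈ 4496678 black pixels.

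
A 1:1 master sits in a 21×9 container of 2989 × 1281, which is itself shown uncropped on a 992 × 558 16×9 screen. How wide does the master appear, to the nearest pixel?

425 px

First fit — 1:1 into 2989×1281 spans the height: 1281.00 × 1281.00.
Second fit — the 21×9 canvas into 992×558 spans the width: 992.00 × 425.14 (×0.3319 from 2989×1281).
Applying the same ×0.3319: 1281.00 → 425.14.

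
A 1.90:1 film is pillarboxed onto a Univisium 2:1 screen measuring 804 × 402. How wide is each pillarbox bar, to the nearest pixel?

20 px

1.90:1 is narrower than Univisium 2:1, so it spans the full height.
Content width = 402 × 1.900 ≈ 763.80 px.
Leftover width: 804 − 763.80 = 40.20 px → 20.10 each side.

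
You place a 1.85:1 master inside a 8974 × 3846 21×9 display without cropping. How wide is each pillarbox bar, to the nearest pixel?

1.85:1 (1.850) < 21×9 (2.333), so the master fills the height.
Content width = 3846 × 1.850 ≈ 7115.10 px.
8974 − 7115.10 = 1858.90 px of bars (929.45 each).

929 px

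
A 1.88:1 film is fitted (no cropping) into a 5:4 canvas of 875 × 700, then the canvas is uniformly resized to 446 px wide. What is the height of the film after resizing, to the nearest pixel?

Fitted into 875×700, the film spans the width; its height is 875 / 1.880 ≈ 465.43 px.
The frame scales by 446/875 = 0.5097; 465.43 × 0.5097 ≈ 237.23 px.

237 px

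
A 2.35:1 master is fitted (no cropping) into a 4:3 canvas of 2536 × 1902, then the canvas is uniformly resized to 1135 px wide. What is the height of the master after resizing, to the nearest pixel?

483 px

Fitted into 2536×1902, the master spans the width; its height is 2536 / 2.350 ≈ 1079.15 px.
Resizing to 1135 px wide multiplies everything by 0.4476: 1079.15 → 482.98 px.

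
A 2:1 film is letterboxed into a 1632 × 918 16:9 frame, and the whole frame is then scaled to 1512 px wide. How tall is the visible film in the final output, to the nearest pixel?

756 px

Fitted into 1632×918, the film spans the width; its height is 1632 × 1/2 ≈ 816.00 px.
Scaling 1632 → 1512 is ×0.9265, so the height becomes 816.00 × 0.9265 ≈ 756.00 px.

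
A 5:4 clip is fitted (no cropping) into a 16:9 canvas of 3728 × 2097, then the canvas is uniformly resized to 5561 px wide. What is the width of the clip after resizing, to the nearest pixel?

Fitted into 3728×2097, the clip spans the height; its width is 2097 × 5/4 ≈ 2621.25 px.
The frame scales by 5561/3728 = 1.4917; 2621.25 × 1.4917 ≈ 3910.08 px.

3910 px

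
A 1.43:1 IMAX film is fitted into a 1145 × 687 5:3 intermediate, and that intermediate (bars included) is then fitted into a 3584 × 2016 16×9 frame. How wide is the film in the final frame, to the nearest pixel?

Inside the 1145×687 canvas the film is height-limited at 982.41 × 687.00.
5:3 in 3584×2016: fills the height, so the intermediate becomes 3360.00 × 2016.00 — a scale of ×2.9345.
Applying the same ×2.9345: 982.41 → 2882.88.

2883 px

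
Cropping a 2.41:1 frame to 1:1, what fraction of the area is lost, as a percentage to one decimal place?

58.5%

Going from 2.41:1 to 1:1 means cutting width while keeping height.
(1.000)/(2.410) ≈ 0.415 of the area survives, leaving 58.51% discarded.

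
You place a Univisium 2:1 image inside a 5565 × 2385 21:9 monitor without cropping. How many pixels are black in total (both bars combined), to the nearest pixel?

Since 2.000 < 2.333, the image is height-limited.
Content width = 2385 × 2/1 ≈ 4770.0000 px.
Leftover width: 5565 − 4770.0000 = 795.0000 px.
Across the 2385-px span: 795.0000 × 2385 ≈ 1896075 px.

1896075 pixels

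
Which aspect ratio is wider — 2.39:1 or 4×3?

2.39 and 4×3 = 1.333; 2.39 > 1.333.

2.39:1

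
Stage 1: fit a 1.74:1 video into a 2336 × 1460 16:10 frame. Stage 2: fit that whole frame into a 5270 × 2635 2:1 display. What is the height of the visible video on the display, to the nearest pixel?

2423 px

Inside the 2336×1460 canvas the video is width-limited at 2336.00 × 1342.53.
16:10 in 5270×2635: fills the height, so the intermediate becomes 4216.00 × 2635.00 — a scale of ×1.8048.
Applying the same ×1.8048: 1342.53 → 2422.99.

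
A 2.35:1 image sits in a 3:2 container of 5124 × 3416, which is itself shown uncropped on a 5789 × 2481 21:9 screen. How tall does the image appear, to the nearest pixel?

2.35:1 in 5124×3416: fills the width, so the image is 5124.00 × 2180.43.
3:2 in 5789×2481: fills the height, so the intermediate becomes 3721.50 × 2481.00 — a scale of ×0.7263.
So the image's height is 2180.43 × 0.7263 ≈ 1583.62.

1584 px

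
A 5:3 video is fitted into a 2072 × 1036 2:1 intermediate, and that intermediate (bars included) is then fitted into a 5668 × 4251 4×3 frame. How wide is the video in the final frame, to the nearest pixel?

First fit — 5:3 into 2072×1036 spans the height: 1726.67 × 1036.00.
2:1 in 5668×4251: fills the width, so the intermediate becomes 5668.00 × 2834.00 — a scale of ×2.7355.
So the video's width is 1726.67 × 2.7355 ≈ 4723.33.

4723 px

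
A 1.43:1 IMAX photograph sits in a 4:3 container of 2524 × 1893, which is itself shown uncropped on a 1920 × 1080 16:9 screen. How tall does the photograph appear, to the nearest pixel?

1007 px

1.43:1 IMAX in 2524×1893: fills the width, so the photograph is 2524.00 × 1765.03.
4:3 in 1920×1080: fills the height, so the intermediate becomes 1440.00 × 1080.00 — a scale of ×0.5705.
The photograph scales with it: height 1765.03 × 0.5705 ≈ 1006.99.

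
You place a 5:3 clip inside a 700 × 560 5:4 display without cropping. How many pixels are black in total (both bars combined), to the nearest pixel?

5:3 is wider than 5:4, so it spans the full width.
That makes the image 420.0000 px tall (700 × 3/5).
Leftover height: 560 − 420.0000 = 140.0000 px.
Across the 700-px span: 140.0000 × 700 ≈ 98000 px.

98000 pixels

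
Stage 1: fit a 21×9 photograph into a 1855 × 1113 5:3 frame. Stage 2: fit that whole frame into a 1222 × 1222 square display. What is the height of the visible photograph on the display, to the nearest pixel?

524 px

Inside the 1855×1113 canvas the photograph is width-limited at 1855.00 × 795.00.
5:3 in 1222×1222: fills the width, so the intermediate becomes 1222.00 × 733.20 — a scale of ×0.6588.
So the photograph's height is 795.00 × 0.6588 ≈ 523.71.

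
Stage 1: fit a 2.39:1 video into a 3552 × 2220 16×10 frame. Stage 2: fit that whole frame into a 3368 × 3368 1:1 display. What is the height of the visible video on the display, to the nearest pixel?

2.39:1 in 3552×2220: fills the width, so the video is 3552.00 × 1486.19.
Second fit — the 16×10 canvas into 3368×3368 spans the width: 3368.00 × 2105.00 (×0.9482 from 3552×2220).
The video scales with it: height 1486.19 × 0.9482 ≈ 1409.21.

1409 px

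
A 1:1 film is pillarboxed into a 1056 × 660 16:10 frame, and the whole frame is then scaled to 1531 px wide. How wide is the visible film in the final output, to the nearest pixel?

957 px

In the 1056×660 frame the film fills the height: width = 660 × 1/1 ≈ 660.00 px.
Resizing to 1531 px wide multiplies everything by 1.4498: 660.00 → 956.88 px.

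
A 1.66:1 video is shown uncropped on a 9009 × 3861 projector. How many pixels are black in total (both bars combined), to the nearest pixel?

1.66:1 (1.660) < 21:9 (2.333), so the video fills the height.
That makes the image 6409.2600 px wide (3861 × 1.660).
Black = 9009 − 6409.2600 = 2599.7400 px.
Across the 3861-px span: 2599.7400 × 3861 ≈ 10037596 px.

10037596 pixels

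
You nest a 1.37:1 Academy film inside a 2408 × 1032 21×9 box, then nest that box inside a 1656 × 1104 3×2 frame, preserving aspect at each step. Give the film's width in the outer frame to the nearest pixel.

Inside the 2408×1032 canvas the film is height-limited at 1413.84 × 1032.00.
The 21×9 canvas is width-limited in 1656×1104, giving 1656.00 × 709.71; scale factor 0.6877.
The film scales with it: width 1413.84 × 0.6877 ≈ 972.31.

972 px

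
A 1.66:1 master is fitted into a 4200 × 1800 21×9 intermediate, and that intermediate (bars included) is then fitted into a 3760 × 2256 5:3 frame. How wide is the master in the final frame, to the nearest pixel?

2675 px

First fit — 1.66:1 into 4200×1800 spans the height: 2988.00 × 1800.00.
The 21×9 canvas is width-limited in 3760×2256, giving 3760.00 × 1611.43; scale factor 0.8952.
Applying the same ×0.8952: 2988.00 → 2674.97.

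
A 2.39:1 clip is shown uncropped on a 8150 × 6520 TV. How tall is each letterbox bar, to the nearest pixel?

1555 px

Since 2.390 > 1.250, the clip is width-limited.
Content height = 8150 / 2.390 ≈ 3410.04 px.
Black = 6520 − 3410.04 = 3109.96 px, or 1554.98 per bar.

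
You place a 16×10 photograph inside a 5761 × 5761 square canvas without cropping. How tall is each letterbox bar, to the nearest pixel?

Since 1.600 > 1.000, the photograph is width-limited.
Content height = 5761 × 10/16 ≈ 3600.62 px.
5761 − 3600.62 = 2160.38 px of bars (1080.19 each).

1080 px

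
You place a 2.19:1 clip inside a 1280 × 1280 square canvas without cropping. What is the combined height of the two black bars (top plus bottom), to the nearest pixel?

696 px

2.19:1 (2.190) > square (1.000), so the clip fills the width.
Content height = 1280 / 2.190 ≈ 584.47 px.
Black = 1280 − 584.47 = 695.53 px.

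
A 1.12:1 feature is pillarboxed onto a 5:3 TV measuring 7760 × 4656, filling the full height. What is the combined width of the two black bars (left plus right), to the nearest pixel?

2545 px

That makes the image 5214.72 px wide (4656 × 1.120).
7760 − 5214.72 = 2545.28 px of bars.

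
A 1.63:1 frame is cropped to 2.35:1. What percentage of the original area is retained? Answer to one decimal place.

69.4%

Going from 1.63:1 to 2.35:1 means cutting height while keeping width.
(1.630)/(2.350) ≈ 0.694 of the area survives.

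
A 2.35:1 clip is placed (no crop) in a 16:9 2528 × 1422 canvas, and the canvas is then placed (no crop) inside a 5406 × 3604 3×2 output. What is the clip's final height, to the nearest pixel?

2300 px

First fit — 2.35:1 into 2528×1422 spans the width: 2528.00 × 1075.74.
16:9 in 5406×3604: fills the width, so the intermediate becomes 5406.00 × 3040.88 — a scale of ×2.1384.
So the clip's height is 1075.74 × 2.1384 ≈ 2300.43.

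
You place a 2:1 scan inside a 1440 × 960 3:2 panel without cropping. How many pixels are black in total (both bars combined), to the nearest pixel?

345600 pixels

Since 2.000 > 1.500, the scan is width-limited.
Content height = 1440 × 1/2 ≈ 720.0000 px.
Black = 960 − 720.0000 = 240.0000 px.
Across the 1440-px span: 240.0000 × 1440 ≈ 345600 px.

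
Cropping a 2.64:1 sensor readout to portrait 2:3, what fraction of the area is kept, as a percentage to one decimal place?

25.3%

portrait 2:3 is narrower than 2.64:1, so the crop keeps the full height and trims the width.
(0.667)/(2.640) ≈ 0.253 of the area survives.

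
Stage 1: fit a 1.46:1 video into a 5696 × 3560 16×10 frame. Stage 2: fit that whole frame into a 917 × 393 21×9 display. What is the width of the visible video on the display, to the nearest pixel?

First fit — 1.46:1 into 5696×3560 spans the height: 5197.60 × 3560.00.
Second fit — the 16×10 canvas into 917×393 spans the height: 628.80 × 393.00 (×0.1104 from 5696×3560).
The video scales with it: width 5197.60 × 0.1104 ≈ 573.78.

574 px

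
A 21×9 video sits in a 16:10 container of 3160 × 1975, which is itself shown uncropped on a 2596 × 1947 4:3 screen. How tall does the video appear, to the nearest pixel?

First fit — 21×9 into 3160×1975 spans the width: 3160.00 × 1354.29.
Second fit — the 16:10 canvas into 2596×1947 spans the width: 2596.00 × 1622.50 (×0.8215 from 3160×1975).
The video scales with it: height 1354.29 × 0.8215 ≈ 1112.57.

1113 px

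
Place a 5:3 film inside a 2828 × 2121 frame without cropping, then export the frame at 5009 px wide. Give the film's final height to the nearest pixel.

In the 2828×2121 frame the film fills the width: height = 2828 × 3/5 ≈ 1696.80 px.
Resizing to 5009 px wide multiplies everything by 1.7712: 1696.80 → 3005.40 px.

3005 px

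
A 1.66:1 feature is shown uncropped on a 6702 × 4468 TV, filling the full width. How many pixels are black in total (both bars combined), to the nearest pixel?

Content height = 6702 / 1.660 ≈ 4037.3494 px.
Black = 4468 − 4037.3494 = 430.6506 px.
That's 430.6506 × 6702 ≈ 2886220 black pixels.

2886220 pixels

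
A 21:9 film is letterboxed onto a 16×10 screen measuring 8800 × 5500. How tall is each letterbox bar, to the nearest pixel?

21:9 is wider than 16×10, so it spans the full width.
Content height = 8800 × 9/21 ≈ 3771.43 px.
Leftover height: 5500 − 3771.43 = 1728.57 px → 864.29 each side.

864 px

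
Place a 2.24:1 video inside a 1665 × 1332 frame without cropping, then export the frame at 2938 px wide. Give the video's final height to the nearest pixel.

In the 1665×1332 frame the video fills the width: height = 1665 / 2.240 ≈ 743.30 px.
Resizing to 2938 px wide multiplies everything by 1.7646: 743.30 → 1311.61 px.

1312 px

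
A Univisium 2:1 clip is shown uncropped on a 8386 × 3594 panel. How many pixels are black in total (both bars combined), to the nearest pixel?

Univisium 2:1 is narrower than 21:9, so it spans the full height.
Content width = 3594 × 2/1 ≈ 7188.0000 px.
Black = 8386 − 7188.0000 = 1198.0000 px.
That's 1198.0000 × 3594 ≈ 4305612 black pixels.

4305612 pixels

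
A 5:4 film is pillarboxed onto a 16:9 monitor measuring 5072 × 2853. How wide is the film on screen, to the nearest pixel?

5:4 is narrower than 16:9, so it spans the full height.
Content width = 2853 × 5/4 ≈ 3566.25 px.

3566 px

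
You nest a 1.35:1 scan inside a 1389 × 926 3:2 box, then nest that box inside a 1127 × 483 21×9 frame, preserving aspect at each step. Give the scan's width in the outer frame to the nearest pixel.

652 px

1.35:1 in 1389×926: fills the height, so the scan is 1250.10 × 926.00.
3:2 in 1127×483: fills the height, so the intermediate becomes 724.50 × 483.00 — a scale of ×0.5216.
So the scan's width is 1250.10 × 0.5216 ≈ 652.05.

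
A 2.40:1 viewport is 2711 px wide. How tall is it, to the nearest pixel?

1130 px

Height = 2711 / 2.400 = 1129.58.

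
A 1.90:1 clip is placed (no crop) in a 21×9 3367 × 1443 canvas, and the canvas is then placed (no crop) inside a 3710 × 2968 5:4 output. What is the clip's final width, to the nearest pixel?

3021 px

First fit — 1.90:1 into 3367×1443 spans the height: 2741.70 × 1443.00.
21×9 in 3710×2968: fills the width, so the intermediate becomes 3710.00 × 1590.00 — a scale of ×1.1019.
The clip scales with it: width 2741.70 × 1.1019 ≈ 3021.00.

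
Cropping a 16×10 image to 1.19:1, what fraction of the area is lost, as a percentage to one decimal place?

25.6%

1.19:1 is narrower than 16×10, so the crop keeps the full height and trims the width.
Area ratio = (1.190)/(1.600) = 74.38%; the remaining 25.62% is cropped out.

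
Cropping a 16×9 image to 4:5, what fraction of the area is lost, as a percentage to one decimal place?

55.0%

Going from 16×9 to 4:5 means cutting width while keeping height.
Area ratio = (0.800)/(1.778) = 45.00%; the remaining 55.00% is cropped out.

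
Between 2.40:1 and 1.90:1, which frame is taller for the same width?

1.90:1

2.4 and 1.9; 2.4 > 1.9. The smaller width-to-height ratio is the taller frame.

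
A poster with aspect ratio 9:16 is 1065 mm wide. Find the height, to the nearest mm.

At 9:16, 1065·16/9 ≈ 1893.33.

1893 mm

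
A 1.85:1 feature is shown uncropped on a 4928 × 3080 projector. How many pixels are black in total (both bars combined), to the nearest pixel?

2051114 pixels

1.85:1 (1.850) > 16:10 (1.600), so the feature fills the width.
The feature is 4928 / 1.850 ≈ 2663.7838 px tall.
Black = 3080 − 2663.7838 = 416.2162 px.
That's 416.2162 × 4928 ≈ 2051114 black pixels.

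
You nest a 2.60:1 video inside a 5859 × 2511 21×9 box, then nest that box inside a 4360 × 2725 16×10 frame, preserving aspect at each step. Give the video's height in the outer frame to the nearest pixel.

Inside the 5859×2511 canvas the video is width-limited at 5859.00 × 2253.46.
21×9 in 4360×2725: fills the width, so the intermediate becomes 4360.00 × 1868.57 — a scale of ×0.7442.
Applying the same ×0.7442: 2253.46 → 1676.92.

1677 px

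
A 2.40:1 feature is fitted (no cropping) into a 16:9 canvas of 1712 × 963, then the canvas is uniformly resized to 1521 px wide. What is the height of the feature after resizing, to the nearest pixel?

In the 1712×963 frame the feature fills the width: height = 1712 / 2.400 ≈ 713.33 px.
Resizing to 1521 px wide multiplies everything by 0.8884: 713.33 → 633.75 px.

634 px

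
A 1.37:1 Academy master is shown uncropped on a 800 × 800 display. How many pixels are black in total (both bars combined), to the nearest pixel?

172847 pixels

Since 1.370 > 1.000, the master is width-limited.
Content height = 800 / 1.370 ≈ 583.9416 px.
800 − 583.9416 = 216.0584 px of bars.
Across the 800-px span: 216.0584 × 800 ≈ 172847 px.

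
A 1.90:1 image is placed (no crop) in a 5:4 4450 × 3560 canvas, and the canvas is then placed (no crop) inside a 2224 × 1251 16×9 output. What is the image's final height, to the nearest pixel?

823 px

First fit — 1.90:1 into 4450×3560 spans the width: 4450.00 × 2342.11.
Second fit — the 5:4 canvas into 2224×1251 spans the height: 1563.75 × 1251.00 (×0.3514 from 4450×3560).
The image scales with it: height 2342.11 × 0.3514 ≈ 823.03.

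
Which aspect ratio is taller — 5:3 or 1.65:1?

1.65:1

5:3 = 1.667 and 1.65; 1.667 > 1.65. The smaller width-to-height ratio is the taller frame.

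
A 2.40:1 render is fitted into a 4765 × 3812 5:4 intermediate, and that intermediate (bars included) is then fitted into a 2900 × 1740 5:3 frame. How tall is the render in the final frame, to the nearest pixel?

2.40:1 in 4765×3812: fills the width, so the render is 4765.00 × 1985.42.
Second fit — the 5:4 canvas into 2900×1740 spans the height: 2175.00 × 1740.00 (×0.4565 from 4765×3812).
The render scales with it: height 1985.42 × 0.4565 ≈ 906.25.

906 px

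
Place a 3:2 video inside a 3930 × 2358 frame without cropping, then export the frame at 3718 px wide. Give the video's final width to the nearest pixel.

3346 px

At 3930×2358 the video is height-limited, so width = 2358 × 3/2 ≈ 3537.00 px.
The frame scales by 3718/3930 = 0.9461; 3537.00 × 0.9461 ≈ 3346.20 px.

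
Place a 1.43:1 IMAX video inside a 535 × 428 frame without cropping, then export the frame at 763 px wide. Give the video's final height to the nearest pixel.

At 535×428 the video is width-limited, so height = 535 / 1.430 ≈ 374.13 px.
The frame scales by 763/535 = 1.4262; 374.13 × 1.4262 ≈ 533.57 px.

534 px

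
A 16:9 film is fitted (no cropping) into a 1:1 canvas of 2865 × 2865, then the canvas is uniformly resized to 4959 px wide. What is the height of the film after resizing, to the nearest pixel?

Fitted into 2865×2865, the film spans the width; its height is 2865 × 9/16 ≈ 1611.56 px.
Scaling 2865 → 4959 is ×1.7309, so the height becomes 1611.56 × 1.7309 ≈ 2789.44 px.

2789 px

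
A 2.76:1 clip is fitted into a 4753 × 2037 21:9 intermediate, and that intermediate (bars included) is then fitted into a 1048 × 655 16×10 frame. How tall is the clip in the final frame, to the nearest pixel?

First fit — 2.76:1 into 4753×2037 spans the width: 4753.00 × 1722.10.
The 21:9 canvas is width-limited in 1048×655, giving 1048.00 × 449.14; scale factor 0.2205.
So the clip's height is 1722.10 × 0.2205 ≈ 379.71.

380 px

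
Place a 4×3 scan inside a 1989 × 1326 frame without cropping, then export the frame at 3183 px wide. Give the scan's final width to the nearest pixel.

In the 1989×1326 frame the scan fills the height: width = 1326 × 4/3 ≈ 1768.00 px.
Scaling 1989 → 3183 is ×1.6003, so the width becomes 1768.00 × 1.6003 ≈ 2829.33 px.

2829 px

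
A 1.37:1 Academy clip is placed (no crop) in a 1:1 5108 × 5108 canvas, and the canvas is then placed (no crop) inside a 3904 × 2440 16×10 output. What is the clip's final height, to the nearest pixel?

First fit — 1.37:1 Academy into 5108×5108 spans the width: 5108.00 × 3728.47.
Second fit — the 1:1 canvas into 3904×2440 spans the height: 2440.00 × 2440.00 (×0.4777 from 5108×5108).
So the clip's height is 3728.47 × 0.4777 ≈ 1781.02.

1781 px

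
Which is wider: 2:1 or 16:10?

2 and 16:10 = 1.6; 2 > 1.6.

2:1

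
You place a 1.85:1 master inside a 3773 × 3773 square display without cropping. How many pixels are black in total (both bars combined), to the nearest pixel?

6540648 pixels

1.85:1 (1.850) > square (1.000), so the master fills the width.
That makes the image 2039.4595 px tall (3773 / 1.850).
Black = 3773 − 2039.4595 = 1733.5405 px.
That's 1733.5405 × 3773 ≈ 6540648 black pixels.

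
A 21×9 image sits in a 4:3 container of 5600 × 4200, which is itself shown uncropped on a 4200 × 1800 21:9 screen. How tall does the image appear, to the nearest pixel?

1029 px

21×9 in 5600×4200: fills the width, so the image is 5600.00 × 2400.00.
The 4:3 canvas is height-limited in 4200×1800, giving 2400.00 × 1800.00; scale factor 0.4286.
So the image's height is 2400.00 × 0.4286 ≈ 1028.57.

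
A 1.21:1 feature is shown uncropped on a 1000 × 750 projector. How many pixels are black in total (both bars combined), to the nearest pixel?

1.21:1 is narrower than 4:3, so it spans the full height.
Content width = 750 × 1.210 ≈ 907.5000 px.
1000 − 907.5000 = 92.5000 px of bars.
Across the 750-px span: 92.5000 × 750 ≈ 69375 px.

69375 pixels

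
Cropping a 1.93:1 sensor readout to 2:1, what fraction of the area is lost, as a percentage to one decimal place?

The width stays; only height is cut (since 2:1 is wider than 1.93:1).
Fraction kept = (1.930)/(2.000) ≈ 96.50%, so 3.50% is lost.

3.5%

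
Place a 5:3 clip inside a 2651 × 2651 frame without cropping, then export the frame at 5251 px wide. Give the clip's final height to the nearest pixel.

In the 2651×2651 frame the clip fills the width: height = 2651 × 3/5 ≈ 1590.60 px.
The frame scales by 5251/2651 = 1.9808; 1590.60 × 1.9808 ≈ 3150.60 px.

3151 px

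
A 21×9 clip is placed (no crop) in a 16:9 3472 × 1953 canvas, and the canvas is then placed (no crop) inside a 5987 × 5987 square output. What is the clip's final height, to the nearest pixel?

2566 px

First fit — 21×9 into 3472×1953 spans the width: 3472.00 × 1488.00.
Second fit — the 16:9 canvas into 5987×5987 spans the width: 5987.00 × 3367.69 (×1.7244 from 3472×1953).
Applying the same ×1.7244: 1488.00 → 2565.86.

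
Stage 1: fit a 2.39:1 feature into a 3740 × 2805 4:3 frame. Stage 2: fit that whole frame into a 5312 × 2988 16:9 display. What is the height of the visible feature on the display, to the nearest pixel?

1667 px

First fit — 2.39:1 into 3740×2805 spans the width: 3740.00 × 1564.85.
Second fit — the 4:3 canvas into 5312×2988 spans the height: 3984.00 × 2988.00 (×1.0652 from 3740×2805).
The feature scales with it: height 1564.85 × 1.0652 ≈ 1666.95.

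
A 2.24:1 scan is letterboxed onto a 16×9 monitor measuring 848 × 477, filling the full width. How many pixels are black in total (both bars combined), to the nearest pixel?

Content height = 848 / 2.240 ≈ 378.5714 px.
477 − 378.5714 = 98.4286 px of bars.
Bar area = 98.4286 × 848 ≈ 83467 px.

83467 pixels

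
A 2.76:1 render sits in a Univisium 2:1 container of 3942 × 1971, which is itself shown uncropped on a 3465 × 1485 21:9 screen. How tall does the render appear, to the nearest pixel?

1076 px

First fit — 2.76:1 into 3942×1971 spans the width: 3942.00 × 1428.26.
The Univisium 2:1 canvas is height-limited in 3465×1485, giving 2970.00 × 1485.00; scale factor 0.7534.
So the render's height is 1428.26 × 0.7534 ≈ 1076.09.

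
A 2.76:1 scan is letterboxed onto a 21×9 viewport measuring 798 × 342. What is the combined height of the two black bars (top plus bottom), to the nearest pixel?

2.76:1 is wider than 21×9, so it spans the full width.
Content height = 798 / 2.760 ≈ 289.13 px.
Leftover height: 342 − 289.13 = 52.87 px.

53 px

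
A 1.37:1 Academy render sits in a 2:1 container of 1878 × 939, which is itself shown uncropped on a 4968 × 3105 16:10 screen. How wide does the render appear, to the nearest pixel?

Inside the 1878×939 canvas the render is height-limited at 1286.43 × 939.00.
2:1 in 4968×3105: fills the width, so the intermediate becomes 4968.00 × 2484.00 — a scale of ×2.6454.
So the render's width is 1286.43 × 2.6454 ≈ 3403.08.

3403 px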